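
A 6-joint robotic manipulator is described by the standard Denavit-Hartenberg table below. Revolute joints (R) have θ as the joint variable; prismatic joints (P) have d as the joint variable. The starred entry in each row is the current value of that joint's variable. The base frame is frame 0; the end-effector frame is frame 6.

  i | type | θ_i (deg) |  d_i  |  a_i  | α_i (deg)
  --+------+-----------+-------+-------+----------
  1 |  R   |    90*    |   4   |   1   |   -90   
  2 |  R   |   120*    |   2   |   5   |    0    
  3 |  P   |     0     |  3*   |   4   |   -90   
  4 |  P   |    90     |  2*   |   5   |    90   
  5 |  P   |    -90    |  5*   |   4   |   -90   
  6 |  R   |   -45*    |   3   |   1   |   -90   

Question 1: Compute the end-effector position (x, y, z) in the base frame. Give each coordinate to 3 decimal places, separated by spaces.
after link 1: o_1 = (0.0000, 1.0000, 4.0000)
after link 2: o_2 = (-2.0000, -1.5000, -0.3301)
after link 3: o_3 = (-5.0000, -3.5000, -3.7942)
after link 4: o_4 = (-0.0000, -5.2321, -2.7942)
after link 5: o_5 = (-0.0000, -4.2679, -9.1244)
after link 6: o_6 = (3.0000, -4.0091, -10.0903)

3.000 -4.009 -10.090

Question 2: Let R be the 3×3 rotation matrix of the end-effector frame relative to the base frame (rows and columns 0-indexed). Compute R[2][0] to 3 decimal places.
End-effector x-axis (col 0 of R) = (-0.0000,0.2588,-0.9659)
R[2][0] = -0.9659

-0.966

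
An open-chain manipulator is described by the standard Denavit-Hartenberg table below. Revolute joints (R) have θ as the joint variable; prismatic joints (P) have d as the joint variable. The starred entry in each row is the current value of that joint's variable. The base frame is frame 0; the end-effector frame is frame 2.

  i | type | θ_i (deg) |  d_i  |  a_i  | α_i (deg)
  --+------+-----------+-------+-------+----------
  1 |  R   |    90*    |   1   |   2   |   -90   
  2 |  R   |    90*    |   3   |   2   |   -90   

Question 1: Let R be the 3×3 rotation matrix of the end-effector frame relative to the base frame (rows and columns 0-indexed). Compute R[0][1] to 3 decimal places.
1.000

End-effector y-axis (col 1 of R) = (1.0000,-0.0000,-0.0000)
R[0][1] = 1.0000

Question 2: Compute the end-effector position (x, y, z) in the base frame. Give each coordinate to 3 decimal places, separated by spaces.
-3.000 2.000 -1.000

after link 1: o_1 = (0.0000, 2.0000, 1.0000)
after link 2: o_2 = (-3.0000, 2.0000, -1.0000)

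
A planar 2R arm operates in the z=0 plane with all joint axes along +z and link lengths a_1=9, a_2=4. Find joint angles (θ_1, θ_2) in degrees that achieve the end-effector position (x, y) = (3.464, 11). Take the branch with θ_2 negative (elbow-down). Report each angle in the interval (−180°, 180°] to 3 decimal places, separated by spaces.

cos θ_2 = (132.9993−9²−4²)/(2·9·4) = 0.5000; θ_2 = -60.0006° (elbow-down)
β = atan2(11.0000,3.4640) = 72.5203°; ψ = atan2(-3.4641,11.0000) = -17.4803°
θ_1 = β − ψ = 90.0006°

90.001 -60.001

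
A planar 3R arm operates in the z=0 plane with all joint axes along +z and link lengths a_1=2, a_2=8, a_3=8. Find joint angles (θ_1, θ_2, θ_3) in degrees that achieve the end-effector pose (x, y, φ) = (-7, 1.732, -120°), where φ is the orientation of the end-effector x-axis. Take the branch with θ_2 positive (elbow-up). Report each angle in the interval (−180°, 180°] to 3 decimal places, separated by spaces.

59.999 60.002 120.000

wrist centre = target − a_3·(cos φ, sin φ) = (-3.0000, 8.6602)
cos θ_2 = (83.9991−2²−8²)/(2·2·8) = 0.5000; θ_2 = 60.0018° (elbow-up)
β = atan2(8.6602,-3.0000) = 109.1067°; ψ = atan2(6.9283,5.9998) = 49.1082°
θ_1 = β − ψ = 59.9985°
θ_3 = φ − θ_1 − θ_2 = 119.9996° (wrapped to (-180°,180°])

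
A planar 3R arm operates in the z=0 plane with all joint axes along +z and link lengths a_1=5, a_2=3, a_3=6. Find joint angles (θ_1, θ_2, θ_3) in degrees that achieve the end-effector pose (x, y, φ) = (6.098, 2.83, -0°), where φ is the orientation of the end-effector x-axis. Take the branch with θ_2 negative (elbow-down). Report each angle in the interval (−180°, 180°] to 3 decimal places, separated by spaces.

120.000 -150.003 30.003

wrist centre = target − a_3·(cos φ, sin φ) = (0.0980, 2.8300)
cos θ_2 = (8.0185−5²−3²)/(2·5·3) = -0.8660; θ_2 = -150.0028° (elbow-down)
β = atan2(2.8300,0.0980) = 88.0167°; ψ = atan2(-1.4999,2.4019) = -31.9834°
θ_1 = β − ψ = 120.0001°
θ_3 = φ − θ_1 − θ_2 = 30.0027° (wrapped to (-180°,180°])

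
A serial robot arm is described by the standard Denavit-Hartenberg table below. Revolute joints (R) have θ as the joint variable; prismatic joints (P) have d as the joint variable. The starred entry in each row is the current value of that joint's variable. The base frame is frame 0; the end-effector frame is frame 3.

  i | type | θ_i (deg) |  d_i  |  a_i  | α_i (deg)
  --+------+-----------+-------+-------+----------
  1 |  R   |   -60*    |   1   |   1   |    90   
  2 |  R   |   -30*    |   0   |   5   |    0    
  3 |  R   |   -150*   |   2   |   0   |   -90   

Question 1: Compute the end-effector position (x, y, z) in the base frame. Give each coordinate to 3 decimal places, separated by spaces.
0.933 -5.616 -1.500

after link 1: o_1 = (0.5000, -0.8660, 1.0000)
after link 2: o_2 = (2.6651, -4.6160, -1.5000)
after link 3: o_3 = (0.9330, -5.6160, -1.5000)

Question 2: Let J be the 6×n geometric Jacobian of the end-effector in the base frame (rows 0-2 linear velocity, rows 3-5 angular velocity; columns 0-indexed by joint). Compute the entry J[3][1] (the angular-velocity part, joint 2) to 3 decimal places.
axis z_1 = (-0.8660,-0.5000,0.0000); lever o_n−o_1 = (0.4330,-4.7500,-2.5000)
cross product → J_v[:, 1] = (1.2500,-2.1651,4.3301)
J_ω[:, 1] = z_1
entry J[3][1] = -0.8660

-0.866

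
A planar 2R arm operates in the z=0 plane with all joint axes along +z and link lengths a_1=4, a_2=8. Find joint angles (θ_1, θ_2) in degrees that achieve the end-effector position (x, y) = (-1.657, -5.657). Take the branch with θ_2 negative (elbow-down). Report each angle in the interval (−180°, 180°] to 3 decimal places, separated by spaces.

cos θ_2 = (34.7473−4²−8²)/(2·4·8) = -0.7071; θ_2 = -134.9973° (elbow-down)
β = atan2(-5.6570,-1.6570) = -106.3259°; ψ = atan2(-5.6571,-1.6566) = -106.3217°
θ_1 = β − ψ = -0.0042°

-0.004 -134.997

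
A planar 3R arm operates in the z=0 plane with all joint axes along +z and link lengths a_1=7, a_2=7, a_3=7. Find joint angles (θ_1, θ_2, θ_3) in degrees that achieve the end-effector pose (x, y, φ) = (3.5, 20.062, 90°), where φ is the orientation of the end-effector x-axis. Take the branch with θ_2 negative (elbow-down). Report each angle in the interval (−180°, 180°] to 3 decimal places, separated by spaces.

90.003 -30.005 30.003

wrist centre = target − a_3·(cos φ, sin φ) = (3.5000, 13.0620)
cos θ_2 = (182.8658−7²−7²)/(2·7·7) = 0.8660; θ_2 = -30.0054° (elbow-down)
β = atan2(13.0620,3.5000) = 74.9998°; ψ = atan2(-3.5006,13.0618) = -15.0027°
θ_1 = β − ψ = 90.0025°
θ_3 = φ − θ_1 − θ_2 = 30.0029° (wrapped to (-180°,180°])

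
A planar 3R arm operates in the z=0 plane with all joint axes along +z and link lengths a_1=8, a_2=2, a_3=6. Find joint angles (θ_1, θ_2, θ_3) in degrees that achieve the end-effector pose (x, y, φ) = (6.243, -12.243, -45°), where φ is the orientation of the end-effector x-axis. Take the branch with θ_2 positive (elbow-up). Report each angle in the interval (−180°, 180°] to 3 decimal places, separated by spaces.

-89.997 89.987 -44.990

wrist centre = target − a_3·(cos φ, sin φ) = (2.0004, -8.0004)
cos θ_2 = (68.0072−8²−2²)/(2·8·2) = 0.0002; θ_2 = 89.9871° (elbow-up)
β = atan2(-8.0004,2.0004) = -75.9619°; ψ = atan2(2.0000,8.0004) = 14.0355°
θ_1 = β − ψ = -89.9974°
θ_3 = φ − θ_1 − θ_2 = -44.9897° (wrapped to (-180°,180°])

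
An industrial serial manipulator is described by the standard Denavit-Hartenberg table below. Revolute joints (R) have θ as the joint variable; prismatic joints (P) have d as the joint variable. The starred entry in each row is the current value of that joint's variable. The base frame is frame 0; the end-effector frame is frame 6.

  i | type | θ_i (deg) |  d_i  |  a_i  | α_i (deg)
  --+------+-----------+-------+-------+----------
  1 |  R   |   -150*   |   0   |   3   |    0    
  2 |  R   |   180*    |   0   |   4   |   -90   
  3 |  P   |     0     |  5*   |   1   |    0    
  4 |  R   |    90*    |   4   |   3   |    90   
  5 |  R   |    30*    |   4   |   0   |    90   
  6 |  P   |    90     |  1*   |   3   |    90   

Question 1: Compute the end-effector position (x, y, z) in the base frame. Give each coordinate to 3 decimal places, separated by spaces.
after link 1: o_1 = (-2.5981, -1.5000, 0.0000)
after link 2: o_2 = (0.8660, 0.5000, 0.0000)
after link 3: o_3 = (-0.7679, 5.3301, 0.0000)
after link 4: o_4 = (-2.7679, 8.7942, -3.0000)
after link 5: o_5 = (0.6962, 10.7942, -3.0000)
after link 6: o_6 = (3.7272, 11.5442, -3.5000)

3.727 11.544 -3.500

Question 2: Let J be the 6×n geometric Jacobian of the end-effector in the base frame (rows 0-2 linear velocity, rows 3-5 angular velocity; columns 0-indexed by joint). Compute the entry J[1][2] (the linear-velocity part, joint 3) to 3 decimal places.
prismatic axis z_2 = (-0.5000,0.8660,0.0000)
J_v[:, 2] = z_2; J_ω[:, 2] = (0,0,0)
entry J[1][2] = 0.8660

0.866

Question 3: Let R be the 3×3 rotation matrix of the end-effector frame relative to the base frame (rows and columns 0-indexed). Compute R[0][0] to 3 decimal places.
0.866

End-effector x-axis (col 0 of R) = (0.8660,0.5000,0.0000)
R[0][0] = 0.8660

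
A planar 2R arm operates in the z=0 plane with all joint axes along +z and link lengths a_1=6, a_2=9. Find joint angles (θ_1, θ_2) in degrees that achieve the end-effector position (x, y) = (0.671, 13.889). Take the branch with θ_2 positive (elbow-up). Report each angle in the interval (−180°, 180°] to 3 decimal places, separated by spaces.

59.992 45.010

cos θ_2 = (193.3546−6²−9²)/(2·6·9) = 0.7070; θ_2 = 45.0097° (elbow-up)
β = atan2(13.8890,0.6710) = 87.2341°; ψ = atan2(6.3650,12.3629) = 27.2417°
θ_1 = β − ψ = 59.9924°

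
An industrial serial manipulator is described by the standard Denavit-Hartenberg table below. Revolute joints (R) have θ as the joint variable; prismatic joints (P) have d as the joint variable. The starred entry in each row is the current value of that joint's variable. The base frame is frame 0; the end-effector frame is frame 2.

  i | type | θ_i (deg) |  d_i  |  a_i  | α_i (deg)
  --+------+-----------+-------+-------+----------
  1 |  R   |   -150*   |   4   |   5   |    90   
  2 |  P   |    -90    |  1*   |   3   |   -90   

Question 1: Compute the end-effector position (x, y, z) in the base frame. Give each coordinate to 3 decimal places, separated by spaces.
-4.830 -1.634 1.000

after link 1: o_1 = (-4.3301, -2.5000, 4.0000)
after link 2: o_2 = (-4.8301, -1.6340, 1.0000)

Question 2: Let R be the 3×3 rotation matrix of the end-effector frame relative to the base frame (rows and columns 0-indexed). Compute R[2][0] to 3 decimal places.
-1.000

End-effector x-axis (col 0 of R) = (-0.0000,0.0000,-1.0000)
R[2][0] = -1.0000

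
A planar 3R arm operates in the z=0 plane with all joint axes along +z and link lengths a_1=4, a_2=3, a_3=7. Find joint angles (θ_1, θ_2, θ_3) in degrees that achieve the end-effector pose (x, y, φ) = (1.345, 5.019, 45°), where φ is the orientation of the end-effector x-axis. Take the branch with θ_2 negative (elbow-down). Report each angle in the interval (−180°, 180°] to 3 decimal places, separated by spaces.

wrist centre = target − a_3·(cos φ, sin φ) = (-3.6047, 0.0693)
cos θ_2 = (12.9990−4²−3²)/(2·4·3) = -0.5000; θ_2 = -120.0028° (elbow-down)
β = atan2(0.0693,-3.6047) = 178.8994°; ψ = atan2(-2.5980,2.4999) = -46.1027°
θ_1 = β − ψ = 225.0021°
θ_3 = φ − θ_1 − θ_2 = -59.9994° (wrapped to (-180°,180°])

-134.998 -120.003 -59.999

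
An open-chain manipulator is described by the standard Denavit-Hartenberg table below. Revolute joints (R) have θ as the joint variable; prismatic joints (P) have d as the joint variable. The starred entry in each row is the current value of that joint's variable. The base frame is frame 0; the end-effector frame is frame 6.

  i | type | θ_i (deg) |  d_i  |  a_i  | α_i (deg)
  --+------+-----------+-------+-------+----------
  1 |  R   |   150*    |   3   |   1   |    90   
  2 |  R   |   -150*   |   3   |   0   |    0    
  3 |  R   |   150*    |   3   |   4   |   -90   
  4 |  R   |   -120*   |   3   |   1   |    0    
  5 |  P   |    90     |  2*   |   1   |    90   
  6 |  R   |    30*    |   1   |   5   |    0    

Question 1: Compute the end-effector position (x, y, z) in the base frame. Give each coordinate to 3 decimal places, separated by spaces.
after link 1: o_1 = (-0.8660, 0.5000, 3.0000)
after link 2: o_2 = (0.6340, 3.0981, 3.0000)
after link 3: o_3 = (-1.3301, 7.6962, 3.0000)
after link 4: o_4 = (-0.4641, 8.1962, 6.0000)
after link 5: o_5 = (-0.9641, 9.0622, 8.0000)
after link 6: o_6 = (-2.2631, 13.3122, 10.5000)

-2.263 13.312 10.500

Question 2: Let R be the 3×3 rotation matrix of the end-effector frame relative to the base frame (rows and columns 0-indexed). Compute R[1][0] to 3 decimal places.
End-effector x-axis (col 0 of R) = (-0.4330,0.7500,0.5000)
R[1][0] = 0.7500

0.750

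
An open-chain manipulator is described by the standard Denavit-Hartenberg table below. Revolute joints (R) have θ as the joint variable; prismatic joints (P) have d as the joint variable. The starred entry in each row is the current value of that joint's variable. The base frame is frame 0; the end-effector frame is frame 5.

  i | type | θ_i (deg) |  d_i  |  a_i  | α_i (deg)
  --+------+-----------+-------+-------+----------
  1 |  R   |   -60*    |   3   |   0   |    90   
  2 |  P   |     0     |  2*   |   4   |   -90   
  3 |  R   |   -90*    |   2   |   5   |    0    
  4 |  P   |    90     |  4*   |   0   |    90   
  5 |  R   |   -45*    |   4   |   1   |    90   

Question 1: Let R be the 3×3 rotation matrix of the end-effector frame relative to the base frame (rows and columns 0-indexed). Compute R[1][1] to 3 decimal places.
-0.500

End-effector y-axis (col 1 of R) = (-0.8660,-0.5000,0.0000)
R[1][1] = -0.5000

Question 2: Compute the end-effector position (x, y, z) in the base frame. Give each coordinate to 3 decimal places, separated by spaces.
-7.173 -9.576 8.293

after link 1: o_1 = (0.0000, 0.0000, 3.0000)
after link 2: o_2 = (0.2679, -4.4641, 3.0000)
after link 3: o_3 = (-4.0622, -6.9641, 5.0000)
after link 4: o_4 = (-4.0622, -6.9641, 9.0000)
after link 5: o_5 = (-7.1727, -9.5765, 8.2929)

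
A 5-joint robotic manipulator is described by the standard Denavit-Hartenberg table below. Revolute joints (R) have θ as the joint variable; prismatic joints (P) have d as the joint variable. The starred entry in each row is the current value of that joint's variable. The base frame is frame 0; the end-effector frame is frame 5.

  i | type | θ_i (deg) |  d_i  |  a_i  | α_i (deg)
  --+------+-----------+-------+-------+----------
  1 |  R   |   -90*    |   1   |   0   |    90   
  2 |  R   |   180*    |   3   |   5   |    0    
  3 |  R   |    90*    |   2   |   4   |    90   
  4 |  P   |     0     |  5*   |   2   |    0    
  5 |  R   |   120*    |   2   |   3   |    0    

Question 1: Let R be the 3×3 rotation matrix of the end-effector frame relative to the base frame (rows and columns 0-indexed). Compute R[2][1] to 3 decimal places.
End-effector y-axis (col 1 of R) = (0.5000,-0.0000,0.8660)
R[2][1] = 0.8660

0.866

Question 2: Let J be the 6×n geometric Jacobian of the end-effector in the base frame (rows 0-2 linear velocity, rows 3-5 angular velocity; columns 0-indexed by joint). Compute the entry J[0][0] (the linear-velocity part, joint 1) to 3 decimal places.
-12.000

axis z_0 = ẑ; lever o_n−o_0 = (-7.5981,12.0000,-3.5000)
cross product → J_v[:, 0] = (-12.0000,-7.5981,0.0000)
J_ω[:, 0] = z_0
entry J[0][0] = -12.0000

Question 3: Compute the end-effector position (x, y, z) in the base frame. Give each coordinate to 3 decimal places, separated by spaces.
-7.598 12.000 -3.500

after link 1: o_1 = (0.0000, 0.0000, 1.0000)
after link 2: o_2 = (-3.0000, 5.0000, 1.0000)
after link 3: o_3 = (-5.0000, 5.0000, -3.0000)
after link 4: o_4 = (-5.0000, 10.0000, -5.0000)
after link 5: o_5 = (-7.5981, 12.0000, -3.5000)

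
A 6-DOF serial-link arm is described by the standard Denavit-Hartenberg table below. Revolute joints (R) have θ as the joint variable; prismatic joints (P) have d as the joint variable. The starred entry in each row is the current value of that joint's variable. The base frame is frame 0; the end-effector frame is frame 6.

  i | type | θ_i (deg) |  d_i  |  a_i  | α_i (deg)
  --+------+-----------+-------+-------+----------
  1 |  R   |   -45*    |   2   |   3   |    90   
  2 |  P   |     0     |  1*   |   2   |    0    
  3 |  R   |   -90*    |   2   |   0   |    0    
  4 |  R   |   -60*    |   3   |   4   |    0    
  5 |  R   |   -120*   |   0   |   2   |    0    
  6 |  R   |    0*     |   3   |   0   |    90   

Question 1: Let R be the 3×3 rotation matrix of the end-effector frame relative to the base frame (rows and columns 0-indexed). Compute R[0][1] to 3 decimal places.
End-effector y-axis (col 1 of R) = (-0.7071,-0.7071,0.0000)
R[0][1] = -0.7071

-0.707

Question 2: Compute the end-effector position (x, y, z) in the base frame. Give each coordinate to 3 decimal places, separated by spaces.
after link 1: o_1 = (2.1213, -2.1213, 2.0000)
after link 2: o_2 = (2.8284, -4.2426, 2.0000)
after link 3: o_3 = (1.4142, -5.6569, 2.0000)
after link 4: o_4 = (-3.1566, -5.3287, -0.0000)
after link 5: o_5 = (-3.1566, -5.3287, 2.0000)
after link 6: o_6 = (-5.2779, -7.4500, 2.0000)

-5.278 -7.450 2.000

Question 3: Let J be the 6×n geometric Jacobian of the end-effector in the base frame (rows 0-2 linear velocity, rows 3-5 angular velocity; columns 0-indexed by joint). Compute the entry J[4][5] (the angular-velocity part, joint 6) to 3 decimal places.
axis z_5 = (-0.7071,-0.7071,0.0000); lever o_n−o_5 = (-2.1213,-2.1213,0.0000)
cross product → J_v[:, 5] = (-0.0000,0.0000,0.0000)
J_ω[:, 5] = z_5
entry J[4][5] = -0.7071

-0.707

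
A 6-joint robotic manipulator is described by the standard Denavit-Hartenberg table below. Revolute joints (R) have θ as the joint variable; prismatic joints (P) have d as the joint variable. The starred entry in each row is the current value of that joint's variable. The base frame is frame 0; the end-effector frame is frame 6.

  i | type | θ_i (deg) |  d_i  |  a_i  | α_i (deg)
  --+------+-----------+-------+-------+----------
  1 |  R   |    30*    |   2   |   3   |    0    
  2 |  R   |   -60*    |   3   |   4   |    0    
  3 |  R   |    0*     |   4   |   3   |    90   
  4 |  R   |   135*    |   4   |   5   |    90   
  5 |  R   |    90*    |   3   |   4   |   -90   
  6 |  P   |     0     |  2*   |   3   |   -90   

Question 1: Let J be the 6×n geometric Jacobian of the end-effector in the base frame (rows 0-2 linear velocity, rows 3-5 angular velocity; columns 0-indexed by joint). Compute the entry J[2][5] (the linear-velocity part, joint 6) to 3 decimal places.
prismatic axis z_5 = (0.6124,-0.3536,-0.7071)
J_v[:, 5] = z_5; J_ω[:, 5] = (0,0,0)
entry J[2][5] = -0.7071

-0.707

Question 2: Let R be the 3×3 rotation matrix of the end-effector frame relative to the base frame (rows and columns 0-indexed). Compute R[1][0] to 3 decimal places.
End-effector x-axis (col 0 of R) = (-0.5000,-0.8660,0.0000)
R[1][0] = -0.8660

-0.866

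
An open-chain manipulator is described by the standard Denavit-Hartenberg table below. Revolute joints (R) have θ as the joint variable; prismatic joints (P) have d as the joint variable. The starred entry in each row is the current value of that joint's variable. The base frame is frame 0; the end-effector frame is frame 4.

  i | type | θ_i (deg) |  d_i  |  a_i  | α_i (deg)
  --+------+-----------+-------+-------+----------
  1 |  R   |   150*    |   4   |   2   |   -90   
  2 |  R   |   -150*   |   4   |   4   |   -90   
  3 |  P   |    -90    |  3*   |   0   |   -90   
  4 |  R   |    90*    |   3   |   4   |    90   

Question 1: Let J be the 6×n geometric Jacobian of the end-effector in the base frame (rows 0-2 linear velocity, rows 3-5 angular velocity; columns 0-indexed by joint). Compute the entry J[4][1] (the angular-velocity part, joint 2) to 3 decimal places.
-0.866

axis z_1 = (-0.5000,-0.8660,0.0000); lever o_n−o_1 = (3.6830,-6.7452,2.6340)
cross product → J_v[:, 1] = (-2.2811,1.3170,6.5622)
J_ω[:, 1] = z_1
entry J[4][1] = -0.8660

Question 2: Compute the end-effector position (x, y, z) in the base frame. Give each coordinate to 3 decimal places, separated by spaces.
after link 1: o_1 = (-1.7321, 1.0000, 4.0000)
after link 2: o_2 = (-0.7321, -4.1962, 6.0000)
after link 3: o_3 = (-2.0311, -3.4462, 8.5981)
after link 4: o_4 = (1.9510, -5.7452, 6.6340)

1.951 -5.745 6.634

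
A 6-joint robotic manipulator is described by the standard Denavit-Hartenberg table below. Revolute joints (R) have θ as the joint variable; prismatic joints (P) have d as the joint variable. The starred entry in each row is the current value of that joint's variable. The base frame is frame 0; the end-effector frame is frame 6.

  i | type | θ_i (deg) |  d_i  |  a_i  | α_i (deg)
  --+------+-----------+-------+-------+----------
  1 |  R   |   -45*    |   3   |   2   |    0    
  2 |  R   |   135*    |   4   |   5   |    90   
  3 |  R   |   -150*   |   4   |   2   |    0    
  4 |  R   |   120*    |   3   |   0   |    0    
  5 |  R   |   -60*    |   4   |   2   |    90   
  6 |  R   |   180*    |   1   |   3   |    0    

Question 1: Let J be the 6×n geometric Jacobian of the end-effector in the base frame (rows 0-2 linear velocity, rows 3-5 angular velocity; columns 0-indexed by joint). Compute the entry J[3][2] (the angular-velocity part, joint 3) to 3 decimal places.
axis z_2 = (1.0000,0.0000,0.0000); lever o_n−o_2 = (11.0000,-2.7321,0.0000)
cross product → J_v[:, 2] = (0.0000,0.0000,-2.7321)
J_ω[:, 2] = z_2
entry J[3][2] = 1.0000

1.000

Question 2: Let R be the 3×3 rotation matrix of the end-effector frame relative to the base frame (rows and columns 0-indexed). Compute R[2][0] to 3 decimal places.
End-effector x-axis (col 0 of R) = (0.0000,0.0000,1.0000)
R[2][0] = 1.0000

1.000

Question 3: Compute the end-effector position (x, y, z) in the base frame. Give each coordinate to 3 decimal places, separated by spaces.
after link 1: o_1 = (1.4142, -1.4142, 3.0000)
after link 2: o_2 = (1.4142, 3.5858, 7.0000)
after link 3: o_3 = (5.4142, 1.8537, 6.0000)
after link 4: o_4 = (8.4142, 1.8537, 6.0000)
after link 5: o_5 = (12.4142, 1.8537, 4.0000)
after link 6: o_6 = (12.4142, 0.8537, 7.0000)

12.414 0.854 7.000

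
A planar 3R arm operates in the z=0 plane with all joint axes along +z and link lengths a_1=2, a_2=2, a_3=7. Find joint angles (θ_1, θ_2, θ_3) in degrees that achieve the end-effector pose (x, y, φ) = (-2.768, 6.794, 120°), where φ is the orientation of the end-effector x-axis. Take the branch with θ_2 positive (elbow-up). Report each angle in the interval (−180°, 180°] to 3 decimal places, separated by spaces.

-30.010 150.006 0.004

wrist centre = target − a_3·(cos φ, sin φ) = (0.7320, 0.7318)
cos θ_2 = (1.0714−2²−2²)/(2·2·2) = -0.8661; θ_2 = 150.0059° (elbow-up)
β = atan2(0.7318,0.7320) = 44.9930°; ψ = atan2(0.9998,0.2678) = 75.0029°
θ_1 = β − ψ = -30.0099°
θ_3 = φ − θ_1 − θ_2 = 0.0040° (wrapped to (-180°,180°])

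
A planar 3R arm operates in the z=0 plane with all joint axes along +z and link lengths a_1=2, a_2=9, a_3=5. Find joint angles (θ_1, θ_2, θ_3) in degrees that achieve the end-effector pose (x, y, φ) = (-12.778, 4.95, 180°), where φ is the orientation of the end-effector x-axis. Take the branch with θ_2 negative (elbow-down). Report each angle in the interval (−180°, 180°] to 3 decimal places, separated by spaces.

wrist centre = target − a_3·(cos φ, sin φ) = (-7.7780, 4.9500)
cos θ_2 = (84.9998−2²−9²)/(2·2·9) = -0.0000; θ_2 = -90.0003° (elbow-down)
β = atan2(4.9500,-7.7780) = 147.5269°; ψ = atan2(-9.0000,1.9999) = -77.4715°
θ_1 = β − ψ = 224.9984°
θ_3 = φ − θ_1 − θ_2 = 45.0019° (wrapped to (-180°,180°])

-135.002 -90.000 45.002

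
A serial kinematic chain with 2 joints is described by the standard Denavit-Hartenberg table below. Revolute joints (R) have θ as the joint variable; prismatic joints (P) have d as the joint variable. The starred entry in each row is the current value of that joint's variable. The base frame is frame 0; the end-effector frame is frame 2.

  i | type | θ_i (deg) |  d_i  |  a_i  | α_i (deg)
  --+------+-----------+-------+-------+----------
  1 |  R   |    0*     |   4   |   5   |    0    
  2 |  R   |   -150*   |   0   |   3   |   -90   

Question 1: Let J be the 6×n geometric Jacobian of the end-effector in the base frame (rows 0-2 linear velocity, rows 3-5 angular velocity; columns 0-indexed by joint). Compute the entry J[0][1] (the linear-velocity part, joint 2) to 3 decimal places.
axis z_1 = (0.0000,0.0000,1.0000); lever o_n−o_1 = (-2.5981,-1.5000,0.0000)
cross product → J_v[:, 1] = (1.5000,-2.5981,0.0000)
J_ω[:, 1] = z_1
entry J[0][1] = 1.5000

1.500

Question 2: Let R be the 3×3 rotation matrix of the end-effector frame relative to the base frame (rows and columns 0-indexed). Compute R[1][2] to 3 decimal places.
End-effector z-axis (col 2 of R) = (0.5000,-0.8660,0.0000)
R[1][2] = -0.8660

-0.866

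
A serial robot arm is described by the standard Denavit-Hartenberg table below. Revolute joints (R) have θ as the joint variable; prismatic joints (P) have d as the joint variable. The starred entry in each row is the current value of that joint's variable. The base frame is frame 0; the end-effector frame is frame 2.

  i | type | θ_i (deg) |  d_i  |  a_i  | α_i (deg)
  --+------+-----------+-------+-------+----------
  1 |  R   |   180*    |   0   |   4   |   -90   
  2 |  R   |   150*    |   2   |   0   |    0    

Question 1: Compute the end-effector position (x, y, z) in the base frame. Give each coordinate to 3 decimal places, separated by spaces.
-4.000 -2.000 0.000

after link 1: o_1 = (-4.0000, 0.0000, 0.0000)
after link 2: o_2 = (-4.0000, -2.0000, 0.0000)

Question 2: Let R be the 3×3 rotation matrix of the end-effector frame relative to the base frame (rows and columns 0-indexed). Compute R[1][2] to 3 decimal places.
-1.000

End-effector z-axis (col 2 of R) = (-0.0000,-1.0000,0.0000)
R[1][2] = -1.0000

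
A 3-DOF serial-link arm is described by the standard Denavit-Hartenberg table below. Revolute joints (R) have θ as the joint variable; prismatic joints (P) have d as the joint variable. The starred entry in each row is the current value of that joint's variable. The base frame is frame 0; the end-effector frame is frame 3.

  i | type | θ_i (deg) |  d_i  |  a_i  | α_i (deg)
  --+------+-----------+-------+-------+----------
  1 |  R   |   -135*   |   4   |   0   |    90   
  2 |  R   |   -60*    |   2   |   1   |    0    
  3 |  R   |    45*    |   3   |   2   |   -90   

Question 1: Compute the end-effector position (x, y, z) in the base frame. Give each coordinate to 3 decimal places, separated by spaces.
-5.255 1.816 2.616

after link 1: o_1 = (0.0000, 0.0000, 4.0000)
after link 2: o_2 = (-1.7678, 1.0607, 3.1340)
after link 3: o_3 = (-5.2551, 1.8160, 2.6163)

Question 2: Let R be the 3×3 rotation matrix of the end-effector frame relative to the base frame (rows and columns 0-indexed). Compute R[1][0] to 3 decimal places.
End-effector x-axis (col 0 of R) = (-0.6830,-0.6830,-0.2588)
R[1][0] = -0.6830

-0.683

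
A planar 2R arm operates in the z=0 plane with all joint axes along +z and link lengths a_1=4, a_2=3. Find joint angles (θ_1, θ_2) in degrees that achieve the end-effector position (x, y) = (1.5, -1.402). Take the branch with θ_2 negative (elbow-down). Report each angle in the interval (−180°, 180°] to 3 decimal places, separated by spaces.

cos θ_2 = (4.2156−4²−3²)/(2·4·3) = -0.8660; θ_2 = -149.9990° (elbow-down)
β = atan2(-1.4020,1.5000) = -43.0659°; ψ = atan2(-1.5000,1.4020) = -46.9360°
θ_1 = β − ψ = 3.8702°

3.870 -149.999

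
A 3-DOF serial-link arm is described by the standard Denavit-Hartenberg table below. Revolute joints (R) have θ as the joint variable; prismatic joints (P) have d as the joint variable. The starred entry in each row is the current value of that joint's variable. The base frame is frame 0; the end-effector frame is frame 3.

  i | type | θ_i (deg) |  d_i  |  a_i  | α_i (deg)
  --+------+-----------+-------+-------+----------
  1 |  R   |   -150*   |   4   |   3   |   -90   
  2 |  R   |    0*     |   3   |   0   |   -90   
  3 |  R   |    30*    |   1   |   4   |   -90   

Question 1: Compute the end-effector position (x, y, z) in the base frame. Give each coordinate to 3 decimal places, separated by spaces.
after link 1: o_1 = (-2.5981, -1.5000, 4.0000)
after link 2: o_2 = (-1.0981, -4.0981, 4.0000)
after link 3: o_3 = (-5.0981, -4.0981, 3.0000)

-5.098 -4.098 3.000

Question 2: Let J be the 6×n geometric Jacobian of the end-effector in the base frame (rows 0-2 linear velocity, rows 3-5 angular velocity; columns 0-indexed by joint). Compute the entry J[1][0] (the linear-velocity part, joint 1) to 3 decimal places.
axis z_0 = ẑ; lever o_n−o_0 = (-5.0981,-4.0981,3.0000)
cross product → J_v[:, 0] = (4.0981,-5.0981,0.0000)
J_ω[:, 0] = z_0
entry J[1][0] = -5.0981

-5.098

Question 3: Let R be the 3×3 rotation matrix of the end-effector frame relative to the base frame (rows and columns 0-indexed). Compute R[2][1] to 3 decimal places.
End-effector y-axis (col 1 of R) = (-0.0000,0.0000,1.0000)
R[2][1] = 1.0000

1.000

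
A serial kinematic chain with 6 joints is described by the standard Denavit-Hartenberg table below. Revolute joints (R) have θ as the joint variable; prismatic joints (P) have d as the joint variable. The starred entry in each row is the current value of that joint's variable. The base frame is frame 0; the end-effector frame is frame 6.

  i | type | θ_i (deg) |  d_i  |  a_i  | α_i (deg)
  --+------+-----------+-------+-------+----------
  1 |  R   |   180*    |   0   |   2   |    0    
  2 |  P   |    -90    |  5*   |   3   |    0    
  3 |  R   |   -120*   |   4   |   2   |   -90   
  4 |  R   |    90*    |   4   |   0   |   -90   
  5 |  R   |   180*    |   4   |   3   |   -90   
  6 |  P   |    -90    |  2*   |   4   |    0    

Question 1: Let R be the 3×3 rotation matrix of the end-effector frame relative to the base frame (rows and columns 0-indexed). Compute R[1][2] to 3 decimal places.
0.866

End-effector z-axis (col 2 of R) = (0.5000,0.8660,0.0000)
R[1][2] = 0.8660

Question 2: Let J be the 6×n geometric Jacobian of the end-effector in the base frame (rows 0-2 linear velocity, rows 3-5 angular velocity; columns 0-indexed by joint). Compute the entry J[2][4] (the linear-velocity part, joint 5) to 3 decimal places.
-2.000

axis z_4 = (-0.8660,0.5000,-0.0000); lever o_n−o_4 = (-5.9282,5.7321,3.0000)
cross product → J_v[:, 4] = (1.5000,2.5981,-2.0000)
J_ω[:, 4] = z_4
entry J[2][4] = -2.0000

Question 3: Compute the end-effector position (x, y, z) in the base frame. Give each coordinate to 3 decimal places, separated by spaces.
after link 1: o_1 = (-2.0000, 0.0000, 0.0000)
after link 2: o_2 = (-2.0000, 3.0000, 5.0000)
after link 3: o_3 = (-0.2679, 2.0000, 9.0000)
after link 4: o_4 = (1.7321, 5.4641, 9.0000)
after link 5: o_5 = (-1.7321, 7.4641, 12.0000)
after link 6: o_6 = (-4.1962, 11.1962, 12.0000)

-4.196 11.196 12.000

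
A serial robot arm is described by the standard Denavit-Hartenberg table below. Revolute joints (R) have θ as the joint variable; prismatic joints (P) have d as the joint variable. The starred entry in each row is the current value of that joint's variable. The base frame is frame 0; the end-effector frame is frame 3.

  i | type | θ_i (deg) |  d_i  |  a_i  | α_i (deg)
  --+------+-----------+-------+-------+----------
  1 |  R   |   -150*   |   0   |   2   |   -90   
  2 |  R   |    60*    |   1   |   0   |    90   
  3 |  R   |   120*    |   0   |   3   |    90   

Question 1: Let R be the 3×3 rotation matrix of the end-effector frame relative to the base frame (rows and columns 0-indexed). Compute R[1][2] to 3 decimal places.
End-effector z-axis (col 2 of R) = (-0.1250,-0.6495,-0.7500)
R[1][2] = -0.6495

-0.650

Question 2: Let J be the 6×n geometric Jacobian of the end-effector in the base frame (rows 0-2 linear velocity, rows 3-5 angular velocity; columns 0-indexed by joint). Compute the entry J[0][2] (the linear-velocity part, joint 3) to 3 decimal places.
axis z_2 = (-0.7500,-0.4330,0.5000); lever o_n−o_2 = (1.9486,-1.8750,1.2990)
cross product → J_v[:, 2] = (0.3750,1.9486,2.2500)
J_ω[:, 2] = z_2
entry J[0][2] = 0.3750

0.375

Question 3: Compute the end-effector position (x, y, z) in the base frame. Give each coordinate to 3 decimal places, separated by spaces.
after link 1: o_1 = (-1.7321, -1.0000, 0.0000)
after link 2: o_2 = (-1.2321, -1.8660, 0.0000)
after link 3: o_3 = (0.7165, -3.7410, 1.2990)

0.717 -3.741 1.299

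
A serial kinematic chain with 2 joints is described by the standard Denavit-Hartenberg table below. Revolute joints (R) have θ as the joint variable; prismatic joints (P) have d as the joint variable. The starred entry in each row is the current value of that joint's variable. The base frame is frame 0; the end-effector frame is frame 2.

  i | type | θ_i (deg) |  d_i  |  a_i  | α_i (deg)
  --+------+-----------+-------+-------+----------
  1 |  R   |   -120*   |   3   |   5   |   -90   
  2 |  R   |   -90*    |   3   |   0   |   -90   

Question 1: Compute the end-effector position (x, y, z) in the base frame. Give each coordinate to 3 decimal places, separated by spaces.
after link 1: o_1 = (-2.5000, -4.3301, 3.0000)
after link 2: o_2 = (0.0981, -5.8301, 3.0000)

0.098 -5.830 3.000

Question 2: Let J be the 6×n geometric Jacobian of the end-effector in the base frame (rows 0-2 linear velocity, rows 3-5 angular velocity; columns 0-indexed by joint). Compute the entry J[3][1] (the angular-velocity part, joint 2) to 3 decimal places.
axis z_1 = (0.8660,-0.5000,0.0000); lever o_n−o_1 = (2.5981,-1.5000,0.0000)
cross product → J_v[:, 1] = (0.0000,0.0000,0.0000)
J_ω[:, 1] = z_1
entry J[3][1] = 0.8660

0.866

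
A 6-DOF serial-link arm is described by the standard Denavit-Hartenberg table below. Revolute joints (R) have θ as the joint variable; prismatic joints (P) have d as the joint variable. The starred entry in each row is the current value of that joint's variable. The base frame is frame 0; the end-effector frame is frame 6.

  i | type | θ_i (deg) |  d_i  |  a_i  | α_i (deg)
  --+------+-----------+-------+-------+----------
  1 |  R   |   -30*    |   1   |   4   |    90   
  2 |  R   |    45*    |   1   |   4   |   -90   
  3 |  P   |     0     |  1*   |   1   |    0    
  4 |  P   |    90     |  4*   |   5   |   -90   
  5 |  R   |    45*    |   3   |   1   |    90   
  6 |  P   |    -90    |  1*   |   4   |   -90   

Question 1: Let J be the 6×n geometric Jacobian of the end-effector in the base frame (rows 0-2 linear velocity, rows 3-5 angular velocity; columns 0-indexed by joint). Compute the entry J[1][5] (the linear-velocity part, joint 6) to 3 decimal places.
prismatic axis z_5 = (-0.0795,0.8624,0.5000)
J_v[:, 5] = z_5; J_ω[:, 5] = (0,0,0)
entry J[1][5] = 0.8624

0.862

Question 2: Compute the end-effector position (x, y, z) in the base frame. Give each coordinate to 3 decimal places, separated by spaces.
6.784 2.335 8.778

after link 1: o_1 = (3.4641, -2.0000, 1.0000)
after link 2: o_2 = (5.4136, -4.2802, 3.8284)
after link 3: o_3 = (5.4136, -4.2802, 5.2426)
after link 4: o_4 = (5.4641, 1.4641, 8.0711)
after link 5: o_5 = (4.4136, 2.8871, 5.4497)
after link 6: o_6 = (6.7836, 2.3353, 8.7782)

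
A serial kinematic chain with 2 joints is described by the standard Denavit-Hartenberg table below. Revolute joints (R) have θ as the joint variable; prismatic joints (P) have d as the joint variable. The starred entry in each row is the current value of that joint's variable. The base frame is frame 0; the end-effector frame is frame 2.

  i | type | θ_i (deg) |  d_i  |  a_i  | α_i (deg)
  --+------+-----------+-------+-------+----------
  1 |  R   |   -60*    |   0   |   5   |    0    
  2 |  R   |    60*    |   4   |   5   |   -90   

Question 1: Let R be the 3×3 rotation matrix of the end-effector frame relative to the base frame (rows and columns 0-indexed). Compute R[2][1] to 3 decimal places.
-1.000

End-effector y-axis (col 1 of R) = (0.0000,0.0000,-1.0000)
R[2][1] = -1.0000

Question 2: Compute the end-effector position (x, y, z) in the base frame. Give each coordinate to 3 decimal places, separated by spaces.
after link 1: o_1 = (2.5000, -4.3301, 0.0000)
after link 2: o_2 = (7.5000, -4.3301, 4.0000)

7.500 -4.330 4.000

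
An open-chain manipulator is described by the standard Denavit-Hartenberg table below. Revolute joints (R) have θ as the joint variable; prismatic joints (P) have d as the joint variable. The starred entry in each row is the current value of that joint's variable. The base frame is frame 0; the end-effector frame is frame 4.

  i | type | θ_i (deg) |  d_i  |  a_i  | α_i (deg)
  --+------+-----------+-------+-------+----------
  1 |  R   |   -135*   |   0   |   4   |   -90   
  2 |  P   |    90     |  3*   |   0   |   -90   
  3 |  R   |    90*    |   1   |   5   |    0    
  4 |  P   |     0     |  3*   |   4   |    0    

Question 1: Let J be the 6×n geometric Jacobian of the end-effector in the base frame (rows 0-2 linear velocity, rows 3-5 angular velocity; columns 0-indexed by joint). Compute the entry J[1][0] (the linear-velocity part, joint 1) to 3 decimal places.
-4.243

axis z_0 = ẑ; lever o_n−o_0 = (-4.2426,4.2426,-0.0000)
cross product → J_v[:, 0] = (-4.2426,-4.2426,0.0000)
J_ω[:, 0] = z_0
entry J[1][0] = -4.2426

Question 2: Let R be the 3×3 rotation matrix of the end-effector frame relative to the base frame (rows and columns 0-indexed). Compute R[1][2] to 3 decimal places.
End-effector z-axis (col 2 of R) = (0.7071,0.7071,-0.0000)
R[1][2] = 0.7071

0.707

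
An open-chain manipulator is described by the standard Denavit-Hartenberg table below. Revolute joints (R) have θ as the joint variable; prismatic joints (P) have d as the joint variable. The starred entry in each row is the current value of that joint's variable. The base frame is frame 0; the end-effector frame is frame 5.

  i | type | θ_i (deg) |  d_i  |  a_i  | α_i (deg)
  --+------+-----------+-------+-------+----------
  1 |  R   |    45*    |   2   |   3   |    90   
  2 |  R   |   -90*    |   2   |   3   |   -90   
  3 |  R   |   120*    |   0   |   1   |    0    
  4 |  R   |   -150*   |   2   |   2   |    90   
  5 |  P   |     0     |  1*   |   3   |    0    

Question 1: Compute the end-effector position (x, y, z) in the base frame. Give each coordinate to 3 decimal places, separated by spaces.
after link 1: o_1 = (2.1213, 2.1213, 2.0000)
after link 2: o_2 = (3.5355, 0.7071, -1.0000)
after link 3: o_3 = (2.9232, 1.3195, -0.5000)
after link 4: o_4 = (5.0445, 2.0266, -2.2321)
after link 5: o_5 = (6.7175, 0.3536, -4.3301)

6.718 0.354 -4.330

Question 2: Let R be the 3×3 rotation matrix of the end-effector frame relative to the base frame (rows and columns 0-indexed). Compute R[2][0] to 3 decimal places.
-0.866

End-effector x-axis (col 0 of R) = (0.3536,-0.3536,-0.8660)
R[2][0] = -0.8660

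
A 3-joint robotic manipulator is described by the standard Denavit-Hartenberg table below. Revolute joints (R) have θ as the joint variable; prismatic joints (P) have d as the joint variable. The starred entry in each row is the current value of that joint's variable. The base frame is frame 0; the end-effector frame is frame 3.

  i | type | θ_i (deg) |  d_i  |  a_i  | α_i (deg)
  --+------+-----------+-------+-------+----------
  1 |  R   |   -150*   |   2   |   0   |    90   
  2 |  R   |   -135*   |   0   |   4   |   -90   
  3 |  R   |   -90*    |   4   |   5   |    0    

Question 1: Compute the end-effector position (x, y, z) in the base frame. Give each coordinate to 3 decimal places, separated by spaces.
-2.500 4.330 -3.657

after link 1: o_1 = (0.0000, 0.0000, 2.0000)
after link 2: o_2 = (2.4495, 1.4142, -0.8284)
after link 3: o_3 = (-2.5000, 4.3301, -3.6569)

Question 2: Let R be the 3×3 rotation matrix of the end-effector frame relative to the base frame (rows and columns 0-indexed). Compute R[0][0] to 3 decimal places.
-0.500

End-effector x-axis (col 0 of R) = (-0.5000,0.8660,0.0000)
R[0][0] = -0.5000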